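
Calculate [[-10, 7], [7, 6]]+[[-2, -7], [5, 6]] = [[-12, 0], [12, 12]]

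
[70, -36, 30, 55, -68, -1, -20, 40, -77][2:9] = [30, 55, -68, -1, -20, 40, -77]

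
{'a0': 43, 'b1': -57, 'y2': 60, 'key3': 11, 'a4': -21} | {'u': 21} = {'a0': 43, 'b1': -57, 'y2': 60, 'key3': 11, 'a4': -21, 'u': 21}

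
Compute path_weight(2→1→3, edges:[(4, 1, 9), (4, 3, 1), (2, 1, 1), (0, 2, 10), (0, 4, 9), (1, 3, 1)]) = w(2→1)=1 + w(1→3)=1
= 2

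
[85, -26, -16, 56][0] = 85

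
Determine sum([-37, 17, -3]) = (-37) + 17 + (-3)
= -23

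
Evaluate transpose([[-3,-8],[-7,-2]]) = [[-3, -7], [-8, -2]]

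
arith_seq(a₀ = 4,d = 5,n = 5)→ [4, 9, 14, 19, 24]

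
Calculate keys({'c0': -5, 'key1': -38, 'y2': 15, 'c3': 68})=['c0', 'key1', 'y2', 'c3']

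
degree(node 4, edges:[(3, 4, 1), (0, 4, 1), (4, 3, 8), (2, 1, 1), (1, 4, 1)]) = 4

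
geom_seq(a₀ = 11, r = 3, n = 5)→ [11, 33, 99, 297, 891]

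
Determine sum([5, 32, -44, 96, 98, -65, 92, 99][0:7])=214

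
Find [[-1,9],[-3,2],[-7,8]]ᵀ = [[-1, -3, -7], [9, 2, 8]]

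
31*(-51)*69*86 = -9381654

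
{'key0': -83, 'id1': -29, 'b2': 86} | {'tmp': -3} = {'key0': -83, 'id1': -29, 'b2': 86, 'tmp': -3}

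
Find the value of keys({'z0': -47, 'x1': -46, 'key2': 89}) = ['z0', 'x1', 'key2']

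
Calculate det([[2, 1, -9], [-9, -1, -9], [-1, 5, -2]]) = (1)*(2)*det([[-1, -9], [5, -2]]) + (-1)*(1)*det([[-9, -9], [-1, -2]]) + (1)*(-9)*det([[-9, -1], [-1, 5]])
= 94 + -9 + 414
= 499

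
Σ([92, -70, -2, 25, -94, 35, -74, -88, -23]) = -199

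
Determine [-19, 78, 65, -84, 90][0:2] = [-19, 78]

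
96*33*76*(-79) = -19020672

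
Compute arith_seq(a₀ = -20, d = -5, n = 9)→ [-20, -25, -30, -35, -40, -45, -50, -55, -60]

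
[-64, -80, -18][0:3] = [-64, -80, -18]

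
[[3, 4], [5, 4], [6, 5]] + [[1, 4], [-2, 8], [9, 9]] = [[4, 8], [3, 12], [15, 14]]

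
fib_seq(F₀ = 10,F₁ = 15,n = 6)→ F_2 = F_1 + F_0 = 25
F_3 = F_2 + F_1 = 40
F_4 = F_3 + F_2 = 65
...
= [10, 15, 25, 40, 65, 105]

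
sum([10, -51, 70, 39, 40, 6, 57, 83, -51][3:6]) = slice → [39, 40, 6]
39 + 40 + 6
= 85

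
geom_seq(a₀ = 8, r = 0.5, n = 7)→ [8.0, 4.0, 2.0, 1.0, 0.5, 0.25, 0.125]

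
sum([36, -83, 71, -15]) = 9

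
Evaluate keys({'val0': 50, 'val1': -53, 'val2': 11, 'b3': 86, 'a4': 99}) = ['val0', 'val1', 'val2', 'b3', 'a4']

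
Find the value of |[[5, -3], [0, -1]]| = -5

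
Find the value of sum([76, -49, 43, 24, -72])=76 + (-49) + 43 + 24 + (-72)
= 22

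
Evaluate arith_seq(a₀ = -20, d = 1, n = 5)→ a_0 = -20 + 0*1 = -20
a_1 = -20 + 1*1 = -19
a_2 = -20 + 2*1 = -18
...
= [-20, -19, -18, -17, -16]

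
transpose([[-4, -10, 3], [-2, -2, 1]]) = [[-4, -2], [-10, -2], [3, 1]]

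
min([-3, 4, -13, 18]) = -13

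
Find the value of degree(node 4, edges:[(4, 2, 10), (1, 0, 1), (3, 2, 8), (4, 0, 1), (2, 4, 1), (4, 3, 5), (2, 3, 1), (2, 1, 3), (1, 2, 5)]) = incident: (4,2), (4,0), (2,4), (4,3)
= 4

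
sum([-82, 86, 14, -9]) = (-82) + 86 + 14 + (-9)
= 9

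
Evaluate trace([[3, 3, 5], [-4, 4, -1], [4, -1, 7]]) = diagonal: 3 + 4 + 7
= 14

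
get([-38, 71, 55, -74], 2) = 55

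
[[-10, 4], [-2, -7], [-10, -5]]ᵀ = [[-10, -2, -10], [4, -7, -5]]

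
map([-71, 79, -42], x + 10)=[-61, 89, -32]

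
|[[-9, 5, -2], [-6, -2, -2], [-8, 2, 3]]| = 244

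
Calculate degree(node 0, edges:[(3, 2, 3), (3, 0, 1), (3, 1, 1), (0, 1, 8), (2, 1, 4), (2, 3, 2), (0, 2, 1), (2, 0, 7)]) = incident: (3,0), (0,1), (0,2), (2,0)
= 4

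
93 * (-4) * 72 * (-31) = 830304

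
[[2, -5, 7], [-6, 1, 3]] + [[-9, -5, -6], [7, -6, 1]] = [[-7, -10, 1], [1, -5, 4]]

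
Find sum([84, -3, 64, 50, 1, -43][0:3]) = slice → [84, -3, 64]
84 + (-3) + 64
= 145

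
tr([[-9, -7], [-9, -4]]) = diagonal: (-9) + (-4)
= -13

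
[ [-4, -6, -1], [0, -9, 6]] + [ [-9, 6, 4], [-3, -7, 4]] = [[-13, 0, 3], [-3, -16, 10]]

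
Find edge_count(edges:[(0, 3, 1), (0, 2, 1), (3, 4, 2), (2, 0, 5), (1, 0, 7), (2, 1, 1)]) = 6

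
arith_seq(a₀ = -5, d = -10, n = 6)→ [-5, -15, -25, -35, -45, -55]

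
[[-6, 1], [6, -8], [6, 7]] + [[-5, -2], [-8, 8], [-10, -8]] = [[-11, -1], [-2, 0], [-4, -1]]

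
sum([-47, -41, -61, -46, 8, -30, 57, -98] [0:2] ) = slice → [-47, -41]
(-47) + (-41)
= -88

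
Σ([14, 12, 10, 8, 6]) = 14 + 12 + 10 + 8 + 6
= 50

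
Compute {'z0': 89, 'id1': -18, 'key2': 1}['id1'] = -18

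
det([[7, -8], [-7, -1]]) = (7)*(-1) - (-8)*(-7)
= -63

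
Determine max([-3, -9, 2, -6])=2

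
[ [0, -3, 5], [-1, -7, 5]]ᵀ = [[0, -1], [-3, -7], [5, 5]]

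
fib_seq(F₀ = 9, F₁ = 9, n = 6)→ [9, 9, 18, 27, 45, 72]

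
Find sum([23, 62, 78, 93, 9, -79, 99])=23 + 62 + 78 + 93 + 9 + (-79) + 99
= 285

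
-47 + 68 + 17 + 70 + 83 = 191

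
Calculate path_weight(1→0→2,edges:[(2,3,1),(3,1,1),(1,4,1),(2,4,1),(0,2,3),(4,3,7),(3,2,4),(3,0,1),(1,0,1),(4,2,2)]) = 4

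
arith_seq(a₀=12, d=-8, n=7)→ a_0 = 12 + 0*-8 = 12
a_1 = 12 + 1*-8 = 4
a_2 = 12 + 2*-8 = -4
...
= [12, 4, -4, -12, -20, -28, -36]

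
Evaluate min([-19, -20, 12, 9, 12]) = -20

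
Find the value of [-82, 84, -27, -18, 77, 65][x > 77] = keep x where x > 77: -82✗, 84✓, -27✗, -18✗, 77✗, 65✗
= [84]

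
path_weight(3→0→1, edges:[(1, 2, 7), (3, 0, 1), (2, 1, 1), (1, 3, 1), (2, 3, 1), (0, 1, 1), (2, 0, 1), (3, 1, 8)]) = w(3→0)=1 + w(0→1)=1
= 2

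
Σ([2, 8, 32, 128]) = 170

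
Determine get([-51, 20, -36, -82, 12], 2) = -36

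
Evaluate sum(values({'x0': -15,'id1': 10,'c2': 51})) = (-15) + 10 + 51
= 46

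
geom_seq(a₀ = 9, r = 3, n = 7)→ a_0 = 9*3^0 = 9
a_1 = 9*3^1 = 27
a_2 = 9*3^2 = 81
...
= [9, 27, 81, 243, 729, 2187, 6561]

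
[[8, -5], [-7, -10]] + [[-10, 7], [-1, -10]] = [[-2, 2], [-8, -20]]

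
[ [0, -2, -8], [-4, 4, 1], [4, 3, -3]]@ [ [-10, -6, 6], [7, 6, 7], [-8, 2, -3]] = [[50, -28, 10], [60, 50, 1], [5, -12, 54]]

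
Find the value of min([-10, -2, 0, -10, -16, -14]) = -16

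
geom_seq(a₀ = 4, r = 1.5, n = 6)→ a_0 = 4*1.5^0 = 4.0
a_1 = 4*1.5^1 = 6.0
a_2 = 4*1.5^2 = 9.0
...
= [4.0, 6.0, 9.0, 13.5, 20.25, 30.375]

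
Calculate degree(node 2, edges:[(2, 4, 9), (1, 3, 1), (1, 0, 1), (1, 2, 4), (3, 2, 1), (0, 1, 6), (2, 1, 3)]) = incident: (2,4), (1,2), (3,2), (2,1)
= 4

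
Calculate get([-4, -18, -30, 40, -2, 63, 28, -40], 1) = -18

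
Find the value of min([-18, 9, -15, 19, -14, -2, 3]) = -18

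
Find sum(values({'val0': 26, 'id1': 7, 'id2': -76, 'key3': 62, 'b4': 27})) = 26 + 7 + (-76) + 62 + 27
= 46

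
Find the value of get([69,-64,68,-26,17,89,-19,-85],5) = 89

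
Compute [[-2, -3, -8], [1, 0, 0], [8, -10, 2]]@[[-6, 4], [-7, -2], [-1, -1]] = C[0][0] = (-2)*(-6) + (-3)*(-7) + (-8)*(-1) = 41
C[0][1] = (-2)*(4) + (-3)*(-2) + (-8)*(-1) = 6
C[1][0] = (1)*(-6) + (0)*(-7) + (0)*(-1) = -6
C[1][1] = (1)*(4) + (0)*(-2) + (0)*(-1) = 4
C[2][0] = (8)*(-6) + (-10)*(-7) + (2)*(-1) = 20
C[2][1] = (8)*(4) + (-10)*(-2) + (2)*(-1) = 50
= [[41, 6], [-6, 4], [20, 50]]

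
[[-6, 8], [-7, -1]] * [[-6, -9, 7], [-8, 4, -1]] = C[0][0] = (-6)*(-6) + (8)*(-8) = -28
C[0][1] = (-6)*(-9) + (8)*(4) = 86
C[0][2] = (-6)*(7) + (8)*(-1) = -50
C[1][0] = (-7)*(-6) + (-1)*(-8) = 50
C[1][1] = (-7)*(-9) + (-1)*(4) = 59
C[1][2] = (-7)*(7) + (-1)*(-1) = -48
= [[-28, 86, -50], [50, 59, -48]]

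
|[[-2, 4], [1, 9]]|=(-2)*(9) - (4)*(1)
= -22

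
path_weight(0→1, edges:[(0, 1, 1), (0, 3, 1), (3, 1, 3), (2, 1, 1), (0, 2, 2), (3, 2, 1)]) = w(0→1)=1
= 1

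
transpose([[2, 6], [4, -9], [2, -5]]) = [[2, 4, 2], [6, -9, -5]]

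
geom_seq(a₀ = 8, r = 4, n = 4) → [8, 32, 128, 512]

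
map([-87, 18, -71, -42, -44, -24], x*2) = -87*2=-174, 18*2=36, -71*2=-142, -42*2=-84, -44*2=-88, -24*2=-48
= [-174, 36, -142, -84, -88, -48]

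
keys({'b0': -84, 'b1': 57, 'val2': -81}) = ['b0', 'b1', 'val2']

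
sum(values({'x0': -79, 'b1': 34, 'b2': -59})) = (-79) + 34 + (-59)
= -104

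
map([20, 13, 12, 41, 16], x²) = (20)²=400, (13)²=169, (12)²=144, (41)²=1681, (16)²=256
= [400, 169, 144, 1681, 256]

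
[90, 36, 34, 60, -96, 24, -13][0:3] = [90, 36, 34]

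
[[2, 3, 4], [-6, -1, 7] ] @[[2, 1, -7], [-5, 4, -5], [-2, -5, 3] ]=[[-19, -6, -17], [-21, -45, 68]]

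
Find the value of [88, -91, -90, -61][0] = 88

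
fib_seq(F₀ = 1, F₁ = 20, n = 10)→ [1, 20, 21, 41, 62, 103, 165, 268, 433, 701]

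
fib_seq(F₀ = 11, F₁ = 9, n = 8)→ [11, 9, 20, 29, 49, 78, 127, 205]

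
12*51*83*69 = 3504924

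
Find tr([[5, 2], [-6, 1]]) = diagonal: 5 + 1
= 6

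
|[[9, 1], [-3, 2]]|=(9)*(2) - (1)*(-3)
= 21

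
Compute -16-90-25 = -131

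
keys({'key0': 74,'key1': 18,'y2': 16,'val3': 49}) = ['key0', 'key1', 'y2', 'val3']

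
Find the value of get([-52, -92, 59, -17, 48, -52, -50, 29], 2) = 59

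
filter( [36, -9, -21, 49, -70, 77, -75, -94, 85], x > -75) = keep x where x > -75: 36✓, -9✓, -21✓, 49✓, -70✓, 77✓, -75✗, -94✗, 85✓
= [36, -9, -21, 49, -70, 77, 85]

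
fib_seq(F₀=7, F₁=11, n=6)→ F_2 = F_1 + F_0 = 18
F_3 = F_2 + F_1 = 29
F_4 = F_3 + F_2 = 47
...
= [7, 11, 18, 29, 47, 76]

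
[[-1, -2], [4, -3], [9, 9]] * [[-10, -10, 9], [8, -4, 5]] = C[0][0] = (-1)*(-10) + (-2)*(8) = -6
C[0][1] = (-1)*(-10) + (-2)*(-4) = 18
C[0][2] = (-1)*(9) + (-2)*(5) = -19
C[1][0] = (4)*(-10) + (-3)*(8) = -64
C[1][1] = (4)*(-10) + (-3)*(-4) = -28
C[1][2] = (4)*(9) + (-3)*(5) = 21
... (3 more cells)
= [[-6, 18, -19], [-64, -28, 21], [-18, -126, 126]]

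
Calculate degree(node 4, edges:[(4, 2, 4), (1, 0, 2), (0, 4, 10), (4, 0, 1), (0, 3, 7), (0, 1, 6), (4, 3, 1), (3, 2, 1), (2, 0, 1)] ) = incident: (4,2), (0,4), (4,0), (4,3)
= 4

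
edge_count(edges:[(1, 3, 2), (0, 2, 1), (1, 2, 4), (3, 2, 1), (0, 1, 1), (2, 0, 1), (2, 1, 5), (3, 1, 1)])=8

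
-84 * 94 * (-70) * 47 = 25977840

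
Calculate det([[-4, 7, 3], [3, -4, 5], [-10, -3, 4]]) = (1)*(-4)*det([[-4, 5], [-3, 4]]) + (-1)*(7)*det([[3, 5], [-10, 4]]) + (1)*(3)*det([[3, -4], [-10, -3]])
= 4 + -434 + -147
= -577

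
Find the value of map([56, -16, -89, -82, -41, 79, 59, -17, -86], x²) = (56)²=3136, (-16)²=256, (-89)²=7921, (-82)²=6724, (-41)²=1681, (79)²=6241, (59)²=3481, (-17)²=289, (-86)²=7396
= [3136, 256, 7921, 6724, 1681, 6241, 3481, 289, 7396]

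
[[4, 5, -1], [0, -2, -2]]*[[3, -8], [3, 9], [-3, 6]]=[[30, 7], [0, -30]]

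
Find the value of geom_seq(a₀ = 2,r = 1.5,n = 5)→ a_0 = 2*1.5^0 = 2.0
a_1 = 2*1.5^1 = 3.0
a_2 = 2*1.5^2 = 4.5
...
= [2.0, 3.0, 4.5, 6.75, 10.125]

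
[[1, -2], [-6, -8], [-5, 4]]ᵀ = [[1, -6, -5], [-2, -8, 4]]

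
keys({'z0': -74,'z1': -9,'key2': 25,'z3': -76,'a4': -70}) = ['z0', 'z1', 'key2', 'z3', 'a4']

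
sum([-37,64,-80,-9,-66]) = (-37) + 64 + (-80) + (-9) + (-66)
= -128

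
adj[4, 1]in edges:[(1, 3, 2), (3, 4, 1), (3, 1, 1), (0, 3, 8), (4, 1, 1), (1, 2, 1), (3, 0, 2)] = 1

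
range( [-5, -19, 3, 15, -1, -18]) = 34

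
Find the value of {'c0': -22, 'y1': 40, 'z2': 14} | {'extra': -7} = {'c0': -22, 'y1': 40, 'z2': 14, 'extra': -7}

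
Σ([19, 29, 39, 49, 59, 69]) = 264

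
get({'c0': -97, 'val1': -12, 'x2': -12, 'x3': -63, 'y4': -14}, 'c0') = -97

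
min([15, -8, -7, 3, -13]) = -13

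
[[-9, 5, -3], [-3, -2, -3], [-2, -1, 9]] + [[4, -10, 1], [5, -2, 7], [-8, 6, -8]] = [[-5, -5, -2], [2, -4, 4], [-10, 5, 1]]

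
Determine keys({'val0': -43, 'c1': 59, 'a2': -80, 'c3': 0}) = ['val0', 'c1', 'a2', 'c3']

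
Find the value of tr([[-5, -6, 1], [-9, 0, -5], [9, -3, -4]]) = diagonal: (-5) + 0 + (-4)
= -9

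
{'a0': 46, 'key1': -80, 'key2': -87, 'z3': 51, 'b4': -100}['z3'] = 51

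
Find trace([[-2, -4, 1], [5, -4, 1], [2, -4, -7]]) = diagonal: (-2) + (-4) + (-7)
= -13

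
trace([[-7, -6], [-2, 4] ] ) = diagonal: (-7) + 4
= -3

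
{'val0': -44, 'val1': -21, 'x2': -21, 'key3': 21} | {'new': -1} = {'val0': -44, 'val1': -21, 'x2': -21, 'key3': 21, 'new': -1}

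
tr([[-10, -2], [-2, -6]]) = -16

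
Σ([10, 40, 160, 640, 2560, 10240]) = 10 + 40 + 160 + 640 + 2560 + 10240
= 13650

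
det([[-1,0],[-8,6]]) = (-1)*(6) - (0)*(-8)
= -6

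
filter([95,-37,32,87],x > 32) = [95, 87]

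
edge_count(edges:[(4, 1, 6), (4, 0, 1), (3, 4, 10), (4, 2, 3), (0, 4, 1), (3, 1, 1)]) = 6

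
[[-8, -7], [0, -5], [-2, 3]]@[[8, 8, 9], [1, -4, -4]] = C[0][0] = (-8)*(8) + (-7)*(1) = -71
C[0][1] = (-8)*(8) + (-7)*(-4) = -36
C[0][2] = (-8)*(9) + (-7)*(-4) = -44
C[1][0] = (0)*(8) + (-5)*(1) = -5
C[1][1] = (0)*(8) + (-5)*(-4) = 20
C[1][2] = (0)*(9) + (-5)*(-4) = 20
... (3 more cells)
= [[-71, -36, -44], [-5, 20, 20], [-13, -28, -30]]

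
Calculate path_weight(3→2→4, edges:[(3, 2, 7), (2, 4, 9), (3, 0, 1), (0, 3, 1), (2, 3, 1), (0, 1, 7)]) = w(3→2)=7 + w(2→4)=9
= 16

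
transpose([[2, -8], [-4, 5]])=[[2, -4], [-8, 5]]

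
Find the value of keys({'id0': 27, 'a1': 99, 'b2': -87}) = ['id0', 'a1', 'b2']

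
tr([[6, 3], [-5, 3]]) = 9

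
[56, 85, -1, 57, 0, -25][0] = 56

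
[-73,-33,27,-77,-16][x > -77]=[-73, -33, 27, -16]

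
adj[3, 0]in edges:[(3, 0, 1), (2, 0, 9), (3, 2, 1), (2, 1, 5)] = 1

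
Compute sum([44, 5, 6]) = 55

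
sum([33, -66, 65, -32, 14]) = 33 + (-66) + 65 + (-32) + 14
= 14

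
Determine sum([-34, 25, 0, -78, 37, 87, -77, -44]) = -84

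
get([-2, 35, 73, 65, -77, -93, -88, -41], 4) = -77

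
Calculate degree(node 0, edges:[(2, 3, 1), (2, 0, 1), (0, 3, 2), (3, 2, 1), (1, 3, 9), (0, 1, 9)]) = incident: (2,0), (0,3), (0,1)
= 3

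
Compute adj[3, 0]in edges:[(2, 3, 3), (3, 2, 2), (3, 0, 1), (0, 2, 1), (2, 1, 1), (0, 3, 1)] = 1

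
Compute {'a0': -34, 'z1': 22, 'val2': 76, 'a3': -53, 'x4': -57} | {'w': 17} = {'a0': -34, 'z1': 22, 'val2': 76, 'a3': -53, 'x4': -57, 'w': 17}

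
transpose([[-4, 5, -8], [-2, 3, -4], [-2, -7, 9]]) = [[-4, -2, -2], [5, 3, -7], [-8, -4, 9]]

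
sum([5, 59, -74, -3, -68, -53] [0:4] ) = -13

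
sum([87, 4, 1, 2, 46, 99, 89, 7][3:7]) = 236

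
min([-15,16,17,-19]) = -19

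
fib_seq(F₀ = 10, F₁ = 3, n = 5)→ [10, 3, 13, 16, 29]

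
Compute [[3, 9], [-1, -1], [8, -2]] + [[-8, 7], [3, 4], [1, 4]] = [[-5, 16], [2, 3], [9, 2]]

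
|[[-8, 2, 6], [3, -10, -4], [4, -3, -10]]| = (1)*(-8)*det([[-10, -4], [-3, -10]]) + (-1)*(2)*det([[3, -4], [4, -10]]) + (1)*(6)*det([[3, -10], [4, -3]])
= -704 + 28 + 186
= -490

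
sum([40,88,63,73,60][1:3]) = slice → [88, 63]
88 + 63
= 151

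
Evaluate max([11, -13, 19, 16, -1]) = 19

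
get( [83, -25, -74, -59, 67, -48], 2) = -74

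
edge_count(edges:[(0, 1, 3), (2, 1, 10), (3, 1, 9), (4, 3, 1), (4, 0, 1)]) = 5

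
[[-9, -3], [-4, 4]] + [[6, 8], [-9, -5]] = [[-3, 5], [-13, -1]]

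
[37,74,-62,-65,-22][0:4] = [37, 74, -62, -65]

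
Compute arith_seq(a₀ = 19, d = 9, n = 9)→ [19, 28, 37, 46, 55, 64, 73, 82, 91]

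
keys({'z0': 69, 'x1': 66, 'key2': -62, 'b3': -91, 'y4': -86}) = ['z0', 'x1', 'key2', 'b3', 'y4']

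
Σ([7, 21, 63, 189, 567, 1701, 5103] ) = 7 + 21 + 63 + 189 + 567 + 1701 + 5103
= 7651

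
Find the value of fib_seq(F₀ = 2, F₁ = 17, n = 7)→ F_2 = F_1 + F_0 = 19
F_3 = F_2 + F_1 = 36
F_4 = F_3 + F_2 = 55
...
= [2, 17, 19, 36, 55, 91, 146]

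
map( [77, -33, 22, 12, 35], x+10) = [87, -23, 32, 22, 45]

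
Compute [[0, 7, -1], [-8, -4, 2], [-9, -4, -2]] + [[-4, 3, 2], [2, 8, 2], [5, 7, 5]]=[[-4, 10, 1], [-6, 4, 4], [-4, 3, 3]]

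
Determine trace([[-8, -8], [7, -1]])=diagonal: (-8) + (-1)
= -9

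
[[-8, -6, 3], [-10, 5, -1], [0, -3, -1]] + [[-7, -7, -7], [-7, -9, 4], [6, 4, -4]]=[[-15, -13, -4], [-17, -4, 3], [6, 1, -5]]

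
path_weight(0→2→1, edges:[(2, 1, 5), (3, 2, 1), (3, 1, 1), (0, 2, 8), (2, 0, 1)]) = 13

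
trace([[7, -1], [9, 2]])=9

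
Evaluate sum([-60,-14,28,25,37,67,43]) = (-60) + (-14) + 28 + 25 + 37 + 67 + 43
= 126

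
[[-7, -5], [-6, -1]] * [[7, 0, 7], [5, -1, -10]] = C[0][0] = (-7)*(7) + (-5)*(5) = -74
C[0][1] = (-7)*(0) + (-5)*(-1) = 5
C[0][2] = (-7)*(7) + (-5)*(-10) = 1
C[1][0] = (-6)*(7) + (-1)*(5) = -47
C[1][1] = (-6)*(0) + (-1)*(-1) = 1
C[1][2] = (-6)*(7) + (-1)*(-10) = -32
= [[-74, 5, 1], [-47, 1, -32]]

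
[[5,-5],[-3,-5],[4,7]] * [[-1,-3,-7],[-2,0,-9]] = C[0][0] = (5)*(-1) + (-5)*(-2) = 5
C[0][1] = (5)*(-3) + (-5)*(0) = -15
C[0][2] = (5)*(-7) + (-5)*(-9) = 10
C[1][0] = (-3)*(-1) + (-5)*(-2) = 13
C[1][1] = (-3)*(-3) + (-5)*(0) = 9
C[1][2] = (-3)*(-7) + (-5)*(-9) = 66
... (3 more cells)
= [[5, -15, 10], [13, 9, 66], [-18, -12, -91]]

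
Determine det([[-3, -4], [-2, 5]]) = -23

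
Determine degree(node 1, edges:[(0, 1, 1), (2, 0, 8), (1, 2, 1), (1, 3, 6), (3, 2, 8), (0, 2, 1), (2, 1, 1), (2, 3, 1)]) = incident: (0,1), (1,2), (1,3), (2,1)
= 4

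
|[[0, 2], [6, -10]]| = (0)*(-10) - (2)*(6)
= -12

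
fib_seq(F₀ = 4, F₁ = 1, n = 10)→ F_2 = F_1 + F_0 = 5
F_3 = F_2 + F_1 = 6
F_4 = F_3 + F_2 = 11
...
= [4, 1, 5, 6, 11, 17, 28, 45, 73, 118]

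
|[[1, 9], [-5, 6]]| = (1)*(6) - (9)*(-5)
= 51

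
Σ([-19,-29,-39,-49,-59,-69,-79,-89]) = (-19) + (-29) + (-39) + (-49) + (-59) + (-69) + (-79) + (-89)
= -432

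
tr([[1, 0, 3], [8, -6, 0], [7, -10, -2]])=-7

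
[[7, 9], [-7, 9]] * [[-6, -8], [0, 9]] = [[-42, 25], [42, 137]]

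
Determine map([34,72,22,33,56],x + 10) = 34+10=44, 72+10=82, 22+10=32, 33+10=43, 56+10=66
= [44, 82, 32, 43, 66]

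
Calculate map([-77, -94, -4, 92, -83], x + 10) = -77+10=-67, -94+10=-84, -4+10=6, 92+10=102, -83+10=-73
= [-67, -84, 6, 102, -73]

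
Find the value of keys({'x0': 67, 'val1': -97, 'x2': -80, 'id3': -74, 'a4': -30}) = ['x0', 'val1', 'x2', 'id3', 'a4']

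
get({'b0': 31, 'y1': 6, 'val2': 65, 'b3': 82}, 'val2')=65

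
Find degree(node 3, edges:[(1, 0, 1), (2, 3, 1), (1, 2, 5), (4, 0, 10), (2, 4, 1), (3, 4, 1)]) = 2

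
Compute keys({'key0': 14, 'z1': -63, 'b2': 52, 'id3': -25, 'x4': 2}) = ['key0', 'z1', 'b2', 'id3', 'x4']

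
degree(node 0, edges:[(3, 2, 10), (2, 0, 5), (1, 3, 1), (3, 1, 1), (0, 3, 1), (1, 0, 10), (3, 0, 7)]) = 4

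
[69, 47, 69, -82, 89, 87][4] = 89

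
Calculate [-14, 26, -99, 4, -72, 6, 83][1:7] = [26, -99, 4, -72, 6, 83]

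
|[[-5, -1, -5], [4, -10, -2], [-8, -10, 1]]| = 738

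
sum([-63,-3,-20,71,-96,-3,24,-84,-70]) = (-63) + (-3) + (-20) + 71 + (-96) + (-3) + 24 + (-84) + (-70)
= -244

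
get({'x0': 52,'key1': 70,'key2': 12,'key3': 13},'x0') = 52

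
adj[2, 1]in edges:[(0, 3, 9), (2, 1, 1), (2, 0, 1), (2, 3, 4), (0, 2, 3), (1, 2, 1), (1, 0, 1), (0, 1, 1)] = 1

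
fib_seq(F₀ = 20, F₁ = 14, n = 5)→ [20, 14, 34, 48, 82]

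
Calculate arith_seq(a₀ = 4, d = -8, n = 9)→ a_0 = 4 + 0*-8 = 4
a_1 = 4 + 1*-8 = -4
a_2 = 4 + 2*-8 = -12
...
= [4, -4, -12, -20, -28, -36, -44, -52, -60]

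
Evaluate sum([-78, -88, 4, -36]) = (-78) + (-88) + 4 + (-36)
= -198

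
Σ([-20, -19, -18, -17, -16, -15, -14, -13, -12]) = (-20) + (-19) + (-18) + (-17) + (-16) + (-15) + (-14) + (-13) + (-12)
= -144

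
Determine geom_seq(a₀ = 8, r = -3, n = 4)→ [8, -24, 72, -216]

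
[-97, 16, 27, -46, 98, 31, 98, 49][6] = 98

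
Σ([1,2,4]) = 1 + 2 + 4
= 7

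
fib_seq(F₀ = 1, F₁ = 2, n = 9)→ F_2 = F_1 + F_0 = 3
F_3 = F_2 + F_1 = 5
F_4 = F_3 + F_2 = 8
...
= [1, 2, 3, 5, 8, 13, 21, 34, 55]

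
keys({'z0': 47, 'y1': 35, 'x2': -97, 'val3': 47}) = ['z0', 'y1', 'x2', 'val3']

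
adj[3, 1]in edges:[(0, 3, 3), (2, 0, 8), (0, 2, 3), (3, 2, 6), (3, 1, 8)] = 8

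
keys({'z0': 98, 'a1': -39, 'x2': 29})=['z0', 'a1', 'x2']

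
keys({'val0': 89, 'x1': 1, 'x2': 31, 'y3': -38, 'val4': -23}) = ['val0', 'x1', 'x2', 'y3', 'val4']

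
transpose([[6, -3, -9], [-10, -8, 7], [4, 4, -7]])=[[6, -10, 4], [-3, -8, 4], [-9, 7, -7]]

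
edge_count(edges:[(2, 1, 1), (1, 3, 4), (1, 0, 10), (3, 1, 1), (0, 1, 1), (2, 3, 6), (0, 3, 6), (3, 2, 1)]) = 8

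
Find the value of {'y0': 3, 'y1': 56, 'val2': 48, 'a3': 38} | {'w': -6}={'y0': 3, 'y1': 56, 'val2': 48, 'a3': 38, 'w': -6}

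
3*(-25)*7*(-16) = 8400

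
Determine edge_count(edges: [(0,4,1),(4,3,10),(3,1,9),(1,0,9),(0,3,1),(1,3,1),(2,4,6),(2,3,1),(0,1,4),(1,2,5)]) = 10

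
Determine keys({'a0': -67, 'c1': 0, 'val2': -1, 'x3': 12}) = ['a0', 'c1', 'val2', 'x3']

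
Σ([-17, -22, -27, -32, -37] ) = -135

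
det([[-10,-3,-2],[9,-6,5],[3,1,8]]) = 647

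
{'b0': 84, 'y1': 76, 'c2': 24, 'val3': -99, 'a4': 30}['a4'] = 30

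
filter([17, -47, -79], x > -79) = keep x where x > -79: 17✓, -47✓, -79✗
= [17, -47]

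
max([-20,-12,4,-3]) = 4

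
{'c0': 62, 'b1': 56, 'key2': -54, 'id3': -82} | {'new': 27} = {'c0': 62, 'b1': 56, 'key2': -54, 'id3': -82, 'new': 27}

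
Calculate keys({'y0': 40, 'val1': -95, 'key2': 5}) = ['y0', 'val1', 'key2']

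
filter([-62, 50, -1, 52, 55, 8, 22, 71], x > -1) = [50, 52, 55, 8, 22, 71]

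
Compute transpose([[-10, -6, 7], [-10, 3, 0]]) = [[-10, -10], [-6, 3], [7, 0]]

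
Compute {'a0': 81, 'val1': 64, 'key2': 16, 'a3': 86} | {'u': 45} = {'a0': 81, 'val1': 64, 'key2': 16, 'a3': 86, 'u': 45}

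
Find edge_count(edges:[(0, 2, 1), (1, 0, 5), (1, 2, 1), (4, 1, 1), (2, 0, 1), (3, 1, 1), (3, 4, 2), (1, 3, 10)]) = 8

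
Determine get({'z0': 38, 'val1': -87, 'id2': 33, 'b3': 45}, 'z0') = 38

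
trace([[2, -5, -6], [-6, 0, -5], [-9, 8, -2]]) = diagonal: 2 + 0 + (-2)
= 0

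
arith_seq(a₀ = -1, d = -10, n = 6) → [-1, -11, -21, -31, -41, -51]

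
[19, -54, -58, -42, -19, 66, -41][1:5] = [-54, -58, -42, -19]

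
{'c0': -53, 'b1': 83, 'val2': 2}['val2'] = 2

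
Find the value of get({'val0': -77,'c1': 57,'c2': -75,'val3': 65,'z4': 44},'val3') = 65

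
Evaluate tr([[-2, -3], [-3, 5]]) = diagonal: (-2) + 5
= 3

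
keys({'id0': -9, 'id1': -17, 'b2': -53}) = ['id0', 'id1', 'b2']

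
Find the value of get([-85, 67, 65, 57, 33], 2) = 65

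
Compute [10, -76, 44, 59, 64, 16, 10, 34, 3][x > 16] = [44, 59, 64, 34]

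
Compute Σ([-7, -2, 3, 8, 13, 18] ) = (-7) + (-2) + 3 + 8 + 13 + 18
= 33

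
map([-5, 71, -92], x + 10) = [5, 81, -82]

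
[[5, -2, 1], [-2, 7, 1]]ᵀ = [[5, -2], [-2, 7], [1, 1]]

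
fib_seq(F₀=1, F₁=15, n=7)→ [1, 15, 16, 31, 47, 78, 125]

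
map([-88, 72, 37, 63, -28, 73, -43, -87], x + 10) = -88+10=-78, 72+10=82, 37+10=47, 63+10=73, -28+10=-18, 73+10=83, -43+10=-33, -87+10=-77
= [-78, 82, 47, 73, -18, 83, -33, -77]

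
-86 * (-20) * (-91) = -156520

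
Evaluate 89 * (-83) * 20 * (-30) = 4432200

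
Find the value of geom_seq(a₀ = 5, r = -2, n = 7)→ a_0 = 5*(-2)^0 = 5
a_1 = 5*(-2)^1 = -10
a_2 = 5*(-2)^2 = 20
...
= [5, -10, 20, -40, 80, -160, 320]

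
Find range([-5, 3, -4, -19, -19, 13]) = 32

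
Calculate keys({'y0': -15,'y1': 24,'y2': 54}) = ['y0', 'y1', 'y2']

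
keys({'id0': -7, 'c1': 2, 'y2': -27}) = ['id0', 'c1', 'y2']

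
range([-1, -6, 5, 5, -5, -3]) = 11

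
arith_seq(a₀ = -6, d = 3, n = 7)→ a_0 = -6 + 0*3 = -6
a_1 = -6 + 1*3 = -3
a_2 = -6 + 2*3 = 0
...
= [-6, -3, 0, 3, 6, 9, 12]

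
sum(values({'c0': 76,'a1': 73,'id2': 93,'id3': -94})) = 76 + 73 + 93 + (-94)
= 148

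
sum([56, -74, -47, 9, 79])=23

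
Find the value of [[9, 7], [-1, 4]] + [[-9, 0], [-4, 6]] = [[0, 7], [-5, 10]]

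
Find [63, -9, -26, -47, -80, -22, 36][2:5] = [-26, -47, -80]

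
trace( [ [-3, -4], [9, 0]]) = -3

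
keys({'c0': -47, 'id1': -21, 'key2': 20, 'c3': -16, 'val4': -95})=['c0', 'id1', 'key2', 'c3', 'val4']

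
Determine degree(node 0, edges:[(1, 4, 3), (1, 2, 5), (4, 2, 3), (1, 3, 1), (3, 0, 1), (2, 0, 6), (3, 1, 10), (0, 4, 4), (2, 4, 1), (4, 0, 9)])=4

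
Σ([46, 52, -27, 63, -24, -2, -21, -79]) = 46 + 52 + (-27) + 63 + (-24) + (-2) + (-21) + (-79)
= 8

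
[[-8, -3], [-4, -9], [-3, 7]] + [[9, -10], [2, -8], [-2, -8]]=[[1, -13], [-2, -17], [-5, -1]]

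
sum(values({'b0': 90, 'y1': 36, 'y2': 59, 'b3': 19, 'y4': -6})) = 198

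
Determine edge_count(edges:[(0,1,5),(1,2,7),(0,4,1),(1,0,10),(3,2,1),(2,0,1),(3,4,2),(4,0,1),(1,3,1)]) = 9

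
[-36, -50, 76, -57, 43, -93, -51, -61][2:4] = [76, -57]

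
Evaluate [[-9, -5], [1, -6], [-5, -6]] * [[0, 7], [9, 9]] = [[-45, -108], [-54, -47], [-54, -89]]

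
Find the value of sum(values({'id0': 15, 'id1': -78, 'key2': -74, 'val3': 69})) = -68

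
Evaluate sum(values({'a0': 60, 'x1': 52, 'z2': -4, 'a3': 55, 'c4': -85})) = 78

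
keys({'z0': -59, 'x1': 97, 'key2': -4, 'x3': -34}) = ['z0', 'x1', 'key2', 'x3']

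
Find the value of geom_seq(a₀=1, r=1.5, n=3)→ [1.0, 1.5, 2.25]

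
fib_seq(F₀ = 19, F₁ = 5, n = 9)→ F_2 = F_1 + F_0 = 24
F_3 = F_2 + F_1 = 29
F_4 = F_3 + F_2 = 53
...
= [19, 5, 24, 29, 53, 82, 135, 217, 352]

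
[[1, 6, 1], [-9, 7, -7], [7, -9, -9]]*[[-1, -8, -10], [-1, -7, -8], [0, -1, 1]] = [[-7, -51, -57], [2, 30, 27], [2, 16, -7]]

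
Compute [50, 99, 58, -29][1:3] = [99, 58]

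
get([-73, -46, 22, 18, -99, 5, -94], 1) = -46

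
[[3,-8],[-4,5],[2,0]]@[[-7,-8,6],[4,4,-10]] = C[0][0] = (3)*(-7) + (-8)*(4) = -53
C[0][1] = (3)*(-8) + (-8)*(4) = -56
C[0][2] = (3)*(6) + (-8)*(-10) = 98
C[1][0] = (-4)*(-7) + (5)*(4) = 48
C[1][1] = (-4)*(-8) + (5)*(4) = 52
C[1][2] = (-4)*(6) + (5)*(-10) = -74
... (3 more cells)
= [[-53, -56, 98], [48, 52, -74], [-14, -16, 12]]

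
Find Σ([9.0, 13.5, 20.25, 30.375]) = 73.125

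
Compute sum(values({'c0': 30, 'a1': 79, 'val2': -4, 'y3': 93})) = 30 + 79 + (-4) + 93
= 198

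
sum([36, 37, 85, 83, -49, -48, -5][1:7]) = 103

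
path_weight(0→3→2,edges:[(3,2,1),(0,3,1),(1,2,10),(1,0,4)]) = 2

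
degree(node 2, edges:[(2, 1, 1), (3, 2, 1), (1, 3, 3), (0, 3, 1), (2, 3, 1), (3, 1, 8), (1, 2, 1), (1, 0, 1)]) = incident: (2,1), (3,2), (2,3), (1,2)
= 4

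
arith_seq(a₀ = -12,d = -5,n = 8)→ a_0 = -12 + 0*-5 = -12
a_1 = -12 + 1*-5 = -17
a_2 = -12 + 2*-5 = -22
...
= [-12, -17, -22, -27, -32, -37, -42, -47]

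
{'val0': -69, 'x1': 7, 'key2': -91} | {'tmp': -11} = {'val0': -69, 'x1': 7, 'key2': -91, 'tmp': -11}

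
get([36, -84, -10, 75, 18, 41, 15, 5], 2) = -10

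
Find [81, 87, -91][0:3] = [81, 87, -91]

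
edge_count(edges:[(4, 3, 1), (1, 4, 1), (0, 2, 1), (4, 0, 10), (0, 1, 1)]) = 5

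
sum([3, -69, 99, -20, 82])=95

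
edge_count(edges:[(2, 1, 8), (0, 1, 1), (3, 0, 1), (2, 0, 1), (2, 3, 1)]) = 5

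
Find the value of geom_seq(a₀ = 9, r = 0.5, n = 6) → [9.0, 4.5, 2.25, 1.125, 0.5625, 0.28125]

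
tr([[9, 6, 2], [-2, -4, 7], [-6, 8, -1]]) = 4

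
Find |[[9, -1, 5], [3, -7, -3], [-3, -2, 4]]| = -438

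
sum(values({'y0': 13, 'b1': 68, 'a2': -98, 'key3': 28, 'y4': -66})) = -55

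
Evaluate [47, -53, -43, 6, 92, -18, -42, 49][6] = -42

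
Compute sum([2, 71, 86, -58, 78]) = 2 + 71 + 86 + (-58) + 78
= 179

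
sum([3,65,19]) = 87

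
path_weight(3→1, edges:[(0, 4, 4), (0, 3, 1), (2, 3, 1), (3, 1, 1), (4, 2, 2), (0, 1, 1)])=w(3→1)=1
= 1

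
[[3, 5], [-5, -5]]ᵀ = [[3, -5], [5, -5]]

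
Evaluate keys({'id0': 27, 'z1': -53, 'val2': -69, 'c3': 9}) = ['id0', 'z1', 'val2', 'c3']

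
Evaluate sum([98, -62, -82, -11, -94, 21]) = 98 + (-62) + (-82) + (-11) + (-94) + 21
= -130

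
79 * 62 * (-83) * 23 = -9350282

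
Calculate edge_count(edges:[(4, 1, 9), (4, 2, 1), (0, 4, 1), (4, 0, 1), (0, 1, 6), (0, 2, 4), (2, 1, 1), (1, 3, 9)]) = 8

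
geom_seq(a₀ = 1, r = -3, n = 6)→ a_0 = 1*(-3)^0 = 1
a_1 = 1*(-3)^1 = -3
a_2 = 1*(-3)^2 = 9
...
= [1, -3, 9, -27, 81, -243]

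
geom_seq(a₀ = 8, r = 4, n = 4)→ a_0 = 8*4^0 = 8
a_1 = 8*4^1 = 32
a_2 = 8*4^2 = 128
...
= [8, 32, 128, 512]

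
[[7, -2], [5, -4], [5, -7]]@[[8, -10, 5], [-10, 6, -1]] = C[0][0] = (7)*(8) + (-2)*(-10) = 76
C[0][1] = (7)*(-10) + (-2)*(6) = -82
C[0][2] = (7)*(5) + (-2)*(-1) = 37
C[1][0] = (5)*(8) + (-4)*(-10) = 80
C[1][1] = (5)*(-10) + (-4)*(6) = -74
C[1][2] = (5)*(5) + (-4)*(-1) = 29
... (3 more cells)
= [[76, -82, 37], [80, -74, 29], [110, -92, 32]]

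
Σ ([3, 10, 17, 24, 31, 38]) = 3 + 10 + 17 + 24 + 31 + 38
= 123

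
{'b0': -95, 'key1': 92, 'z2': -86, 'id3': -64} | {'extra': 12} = {'b0': -95, 'key1': 92, 'z2': -86, 'id3': -64, 'extra': 12}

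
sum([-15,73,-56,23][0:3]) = slice → [-15, 73, -56]
(-15) + 73 + (-56)
= 2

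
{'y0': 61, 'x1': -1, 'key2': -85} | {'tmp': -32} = {'y0': 61, 'x1': -1, 'key2': -85, 'tmp': -32}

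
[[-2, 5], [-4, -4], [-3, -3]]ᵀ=[[-2, -4, -3], [5, -4, -3]]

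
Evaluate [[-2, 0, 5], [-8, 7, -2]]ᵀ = [[-2, -8], [0, 7], [5, -2]]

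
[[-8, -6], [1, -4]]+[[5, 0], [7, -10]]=[[-3, -6], [8, -14]]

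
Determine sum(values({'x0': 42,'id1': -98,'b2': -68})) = 42 + (-98) + (-68)
= -124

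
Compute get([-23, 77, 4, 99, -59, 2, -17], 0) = -23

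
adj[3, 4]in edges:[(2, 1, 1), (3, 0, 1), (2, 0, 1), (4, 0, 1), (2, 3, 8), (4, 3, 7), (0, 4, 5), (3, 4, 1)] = 1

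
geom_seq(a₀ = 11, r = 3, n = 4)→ [11, 33, 99, 297]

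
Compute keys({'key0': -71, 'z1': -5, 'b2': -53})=['key0', 'z1', 'b2']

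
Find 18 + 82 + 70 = 170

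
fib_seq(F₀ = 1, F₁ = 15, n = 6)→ F_2 = F_1 + F_0 = 16
F_3 = F_2 + F_1 = 31
F_4 = F_3 + F_2 = 47
...
= [1, 15, 16, 31, 47, 78]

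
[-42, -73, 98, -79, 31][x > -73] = keep x where x > -73: -42✓, -73✗, 98✓, -79✗, 31✓
= [-42, 98, 31]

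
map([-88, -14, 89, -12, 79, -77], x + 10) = [-78, -4, 99, -2, 89, -67]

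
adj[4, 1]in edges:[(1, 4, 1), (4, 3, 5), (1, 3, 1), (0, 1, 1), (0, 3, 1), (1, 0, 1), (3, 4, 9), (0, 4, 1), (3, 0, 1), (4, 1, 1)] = 1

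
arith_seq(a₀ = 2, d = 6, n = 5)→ [2, 8, 14, 20, 26]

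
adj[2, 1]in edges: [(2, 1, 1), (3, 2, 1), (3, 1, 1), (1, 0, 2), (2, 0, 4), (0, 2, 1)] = 1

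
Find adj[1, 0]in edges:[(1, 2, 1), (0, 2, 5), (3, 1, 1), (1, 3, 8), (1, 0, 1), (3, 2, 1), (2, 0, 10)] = 1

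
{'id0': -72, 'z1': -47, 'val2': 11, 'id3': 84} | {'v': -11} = {'id0': -72, 'z1': -47, 'val2': 11, 'id3': 84, 'v': -11}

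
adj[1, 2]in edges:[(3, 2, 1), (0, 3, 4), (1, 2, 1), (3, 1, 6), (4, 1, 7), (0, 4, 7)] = 1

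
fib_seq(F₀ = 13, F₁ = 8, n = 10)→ F_2 = F_1 + F_0 = 21
F_3 = F_2 + F_1 = 29
F_4 = F_3 + F_2 = 50
...
= [13, 8, 21, 29, 50, 79, 129, 208, 337, 545]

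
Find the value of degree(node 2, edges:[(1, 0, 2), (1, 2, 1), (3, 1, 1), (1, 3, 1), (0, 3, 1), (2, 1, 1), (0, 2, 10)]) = incident: (1,2), (2,1), (0,2)
= 3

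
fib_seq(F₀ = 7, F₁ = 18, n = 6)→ [7, 18, 25, 43, 68, 111]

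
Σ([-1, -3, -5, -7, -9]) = -25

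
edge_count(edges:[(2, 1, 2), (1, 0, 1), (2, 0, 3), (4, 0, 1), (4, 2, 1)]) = 5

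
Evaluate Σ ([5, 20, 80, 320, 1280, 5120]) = 6825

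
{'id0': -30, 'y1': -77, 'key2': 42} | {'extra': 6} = {'id0': -30, 'y1': -77, 'key2': 42, 'extra': 6}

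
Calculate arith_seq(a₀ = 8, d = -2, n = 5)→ a_0 = 8 + 0*-2 = 8
a_1 = 8 + 1*-2 = 6
a_2 = 8 + 2*-2 = 4
...
= [8, 6, 4, 2, 0]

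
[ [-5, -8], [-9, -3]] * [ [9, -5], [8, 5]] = C[0][0] = (-5)*(9) + (-8)*(8) = -109
C[0][1] = (-5)*(-5) + (-8)*(5) = -15
C[1][0] = (-9)*(9) + (-3)*(8) = -105
C[1][1] = (-9)*(-5) + (-3)*(5) = 30
= [[-109, -15], [-105, 30]]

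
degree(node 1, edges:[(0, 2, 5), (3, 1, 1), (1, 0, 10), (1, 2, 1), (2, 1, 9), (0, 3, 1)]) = incident: (3,1), (1,0), (1,2), (2,1)
= 4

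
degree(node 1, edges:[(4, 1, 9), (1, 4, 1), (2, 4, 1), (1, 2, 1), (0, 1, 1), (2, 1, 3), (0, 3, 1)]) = 5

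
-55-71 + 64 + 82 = 20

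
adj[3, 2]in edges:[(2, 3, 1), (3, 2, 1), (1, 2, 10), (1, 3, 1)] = 1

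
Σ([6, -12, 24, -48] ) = -30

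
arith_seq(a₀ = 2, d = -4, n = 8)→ a_0 = 2 + 0*-4 = 2
a_1 = 2 + 1*-4 = -2
a_2 = 2 + 2*-4 = -6
...
= [2, -2, -6, -10, -14, -18, -22, -26]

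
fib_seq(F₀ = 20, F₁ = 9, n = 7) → [20, 9, 29, 38, 67, 105, 172]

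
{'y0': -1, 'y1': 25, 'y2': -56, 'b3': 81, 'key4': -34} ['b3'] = 81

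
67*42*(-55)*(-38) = 5881260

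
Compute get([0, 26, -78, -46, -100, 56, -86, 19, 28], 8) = 28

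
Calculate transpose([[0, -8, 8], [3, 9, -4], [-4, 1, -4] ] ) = [[0, 3, -4], [-8, 9, 1], [8, -4, -4]]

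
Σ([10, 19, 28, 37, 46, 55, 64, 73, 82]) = 414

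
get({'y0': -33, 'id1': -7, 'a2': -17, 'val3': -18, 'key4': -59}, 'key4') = -59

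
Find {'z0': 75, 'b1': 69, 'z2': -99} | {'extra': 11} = {'z0': 75, 'b1': 69, 'z2': -99, 'extra': 11}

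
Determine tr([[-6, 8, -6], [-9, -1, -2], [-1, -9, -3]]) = -10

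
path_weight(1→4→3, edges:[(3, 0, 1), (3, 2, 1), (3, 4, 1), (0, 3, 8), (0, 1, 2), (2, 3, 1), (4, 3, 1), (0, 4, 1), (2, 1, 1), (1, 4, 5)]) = 6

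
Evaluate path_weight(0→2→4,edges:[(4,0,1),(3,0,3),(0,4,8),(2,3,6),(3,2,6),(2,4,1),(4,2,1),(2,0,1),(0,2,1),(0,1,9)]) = 2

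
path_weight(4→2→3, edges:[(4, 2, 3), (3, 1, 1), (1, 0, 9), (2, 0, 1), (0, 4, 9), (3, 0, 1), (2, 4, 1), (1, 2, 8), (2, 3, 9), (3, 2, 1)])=w(4→2)=3 + w(2→3)=9
= 12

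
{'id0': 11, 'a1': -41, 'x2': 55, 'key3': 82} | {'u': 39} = {'id0': 11, 'a1': -41, 'x2': 55, 'key3': 82, 'u': 39}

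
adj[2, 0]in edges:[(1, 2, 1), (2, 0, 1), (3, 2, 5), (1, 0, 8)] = 1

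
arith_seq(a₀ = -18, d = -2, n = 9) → [-18, -20, -22, -24, -26, -28, -30, -32, -34]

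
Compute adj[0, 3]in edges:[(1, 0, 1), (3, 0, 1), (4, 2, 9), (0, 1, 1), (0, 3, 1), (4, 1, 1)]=1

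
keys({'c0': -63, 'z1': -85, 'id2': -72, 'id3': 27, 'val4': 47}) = ['c0', 'z1', 'id2', 'id3', 'val4']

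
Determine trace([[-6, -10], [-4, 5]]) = diagonal: (-6) + 5
= -1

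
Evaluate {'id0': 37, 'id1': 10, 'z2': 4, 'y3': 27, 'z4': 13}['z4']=13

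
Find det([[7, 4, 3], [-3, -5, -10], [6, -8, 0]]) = (1)*(7)*det([[-5, -10], [-8, 0]]) + (-1)*(4)*det([[-3, -10], [6, 0]]) + (1)*(3)*det([[-3, -5], [6, -8]])
= -560 + -240 + 162
= -638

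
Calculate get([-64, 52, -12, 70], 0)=-64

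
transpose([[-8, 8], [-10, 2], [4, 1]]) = [[-8, -10, 4], [8, 2, 1]]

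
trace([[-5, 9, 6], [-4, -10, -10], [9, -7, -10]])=-25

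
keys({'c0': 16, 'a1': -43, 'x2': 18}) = ['c0', 'a1', 'x2']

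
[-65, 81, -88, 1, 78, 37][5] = 37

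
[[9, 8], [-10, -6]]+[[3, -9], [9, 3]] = [[12, -1], [-1, -3]]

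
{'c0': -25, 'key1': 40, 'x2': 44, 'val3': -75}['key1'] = 40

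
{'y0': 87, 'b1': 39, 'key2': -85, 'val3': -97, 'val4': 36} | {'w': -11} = {'y0': 87, 'b1': 39, 'key2': -85, 'val3': -97, 'val4': 36, 'w': -11}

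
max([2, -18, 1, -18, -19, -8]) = 2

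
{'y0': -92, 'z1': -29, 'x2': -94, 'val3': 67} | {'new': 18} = {'y0': -92, 'z1': -29, 'x2': -94, 'val3': 67, 'new': 18}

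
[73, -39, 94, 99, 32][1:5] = [-39, 94, 99, 32]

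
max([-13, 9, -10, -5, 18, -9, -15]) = 18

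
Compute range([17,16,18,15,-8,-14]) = 32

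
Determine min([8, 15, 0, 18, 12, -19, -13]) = -19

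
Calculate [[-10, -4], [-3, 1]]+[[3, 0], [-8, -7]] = [[-7, -4], [-11, -6]]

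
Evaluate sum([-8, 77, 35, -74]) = 30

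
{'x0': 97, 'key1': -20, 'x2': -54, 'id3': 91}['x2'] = -54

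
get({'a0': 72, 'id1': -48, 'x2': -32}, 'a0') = 72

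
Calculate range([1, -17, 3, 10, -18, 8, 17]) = 35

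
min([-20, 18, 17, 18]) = -20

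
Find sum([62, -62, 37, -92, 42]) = -13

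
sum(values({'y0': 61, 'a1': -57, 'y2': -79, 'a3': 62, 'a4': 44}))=61 + (-57) + (-79) + 62 + 44
= 31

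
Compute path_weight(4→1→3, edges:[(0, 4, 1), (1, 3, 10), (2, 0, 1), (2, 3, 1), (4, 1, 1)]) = w(4→1)=1 + w(1→3)=10
= 11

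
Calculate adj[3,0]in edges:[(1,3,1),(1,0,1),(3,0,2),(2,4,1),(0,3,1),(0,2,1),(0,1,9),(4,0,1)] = 2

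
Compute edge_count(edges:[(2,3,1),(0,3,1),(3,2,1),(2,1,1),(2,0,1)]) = 5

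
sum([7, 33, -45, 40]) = 35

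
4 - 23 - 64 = -83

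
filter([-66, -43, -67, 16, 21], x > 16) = [21]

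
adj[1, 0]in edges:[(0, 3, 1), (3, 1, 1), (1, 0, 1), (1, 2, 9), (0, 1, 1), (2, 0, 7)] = 1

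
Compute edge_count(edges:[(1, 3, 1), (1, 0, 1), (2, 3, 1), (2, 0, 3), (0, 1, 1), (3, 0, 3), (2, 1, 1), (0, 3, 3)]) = 8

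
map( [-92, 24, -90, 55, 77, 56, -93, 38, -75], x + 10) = -92+10=-82, 24+10=34, -90+10=-80, 55+10=65, 77+10=87, 56+10=66, -93+10=-83, 38+10=48, -75+10=-65
= [-82, 34, -80, 65, 87, 66, -83, 48, -65]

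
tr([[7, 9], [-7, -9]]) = diagonal: 7 + (-9)
= -2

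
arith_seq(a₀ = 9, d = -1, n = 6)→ [9, 8, 7, 6, 5, 4]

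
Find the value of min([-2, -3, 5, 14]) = -3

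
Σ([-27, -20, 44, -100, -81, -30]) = (-27) + (-20) + 44 + (-100) + (-81) + (-30)
= -214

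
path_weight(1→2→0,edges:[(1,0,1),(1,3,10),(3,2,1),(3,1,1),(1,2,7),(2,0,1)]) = 8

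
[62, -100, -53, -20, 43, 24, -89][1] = -100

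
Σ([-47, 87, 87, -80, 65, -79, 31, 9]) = 73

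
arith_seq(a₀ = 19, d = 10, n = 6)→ a_0 = 19 + 0*10 = 19
a_1 = 19 + 1*10 = 29
a_2 = 19 + 2*10 = 39
...
= [19, 29, 39, 49, 59, 69]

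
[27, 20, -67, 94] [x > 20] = [27, 94]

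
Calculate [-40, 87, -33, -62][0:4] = [-40, 87, -33, -62]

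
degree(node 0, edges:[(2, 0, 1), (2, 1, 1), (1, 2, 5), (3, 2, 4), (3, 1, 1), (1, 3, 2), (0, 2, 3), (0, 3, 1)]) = 3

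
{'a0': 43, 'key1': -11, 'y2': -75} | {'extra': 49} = {'a0': 43, 'key1': -11, 'y2': -75, 'extra': 49}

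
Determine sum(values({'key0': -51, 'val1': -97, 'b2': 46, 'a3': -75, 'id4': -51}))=(-51) + (-97) + 46 + (-75) + (-51)
= -228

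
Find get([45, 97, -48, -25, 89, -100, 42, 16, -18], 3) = -25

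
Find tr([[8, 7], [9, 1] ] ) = diagonal: 8 + 1
= 9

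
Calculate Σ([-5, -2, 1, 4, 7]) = 5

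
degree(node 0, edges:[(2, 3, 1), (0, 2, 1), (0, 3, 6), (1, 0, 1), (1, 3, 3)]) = 3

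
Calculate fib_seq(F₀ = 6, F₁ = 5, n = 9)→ F_2 = F_1 + F_0 = 11
F_3 = F_2 + F_1 = 16
F_4 = F_3 + F_2 = 27
...
= [6, 5, 11, 16, 27, 43, 70, 113, 183]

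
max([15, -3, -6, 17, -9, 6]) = 17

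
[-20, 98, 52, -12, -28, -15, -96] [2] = 52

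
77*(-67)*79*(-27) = 11004147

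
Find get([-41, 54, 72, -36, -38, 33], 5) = 33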